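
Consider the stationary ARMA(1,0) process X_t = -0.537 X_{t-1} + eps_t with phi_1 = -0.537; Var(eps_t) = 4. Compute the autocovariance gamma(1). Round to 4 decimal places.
\gamma(1) = -3.0184

Multiply the model equation by X_{t-k} and take expectations. With theta_0 = psi_0 = 1 and psi_j the MA(infinity) weights, this gives
  gamma(k) - sum_i phi_i gamma(k-i) = c_k,
  c_k = sigma^2 * sum_{j=k..q} theta_j psi_{j-k}   (c_k = 0 for k > q),
using gamma(-m) = gamma(m).
Pure AR (q = 0): c_0 = sigma^2 = 4, c_k = 0 for k >= 1.
Equations for k = 0 and k = 1 (AR order 1):
  gamma(0) = phi_1 gamma(1) + c_0
  gamma(1) = phi_1 gamma(0) + c_1
Substituting the second into the first: gamma(0) (1 - phi_1^2) = c_0 + phi_1 c_1, so
  gamma(0) = c_0 / (1 - phi_1^2) = 4 / (1 - (-0.537)^2) = 4 / 0.711631 = 5.620891.
  gamma(1) = phi_1 gamma(0) = (-0.537)(5.620891) = -3.018418.
Therefore gamma(1) = -3.0184 (to 4 decimal places).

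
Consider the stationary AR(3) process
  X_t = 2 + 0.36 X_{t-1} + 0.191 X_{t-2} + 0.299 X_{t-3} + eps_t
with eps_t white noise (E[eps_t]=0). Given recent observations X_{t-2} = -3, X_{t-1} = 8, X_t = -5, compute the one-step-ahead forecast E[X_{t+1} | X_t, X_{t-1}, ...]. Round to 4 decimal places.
E[X_{t+1} \mid \mathcal F_t] = 0.8310

For an AR(p) model X_t = c + sum_i phi_i X_{t-i} + eps_t, the
one-step-ahead conditional mean is
  E[X_{t+1} | X_t, ...] = c + sum_i phi_i X_{t+1-i}.
Substitute known values:
  E[X_{t+1} | ...] = 2 + (0.36) * (-5) + (0.191) * (8) + (0.299) * (-3)
                   = 0.8310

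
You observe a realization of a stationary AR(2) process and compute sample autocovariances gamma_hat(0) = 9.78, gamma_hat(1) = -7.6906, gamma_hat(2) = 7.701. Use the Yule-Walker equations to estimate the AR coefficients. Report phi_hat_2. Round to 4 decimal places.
\hat\phi_{2} = 0.4430

The Yule-Walker equations for an AR(p) process read, in matrix form,
  Gamma_p phi = r_p,   with   (Gamma_p)_{ij} = gamma(|i - j|),
                       (r_p)_i = gamma(i),   i,j = 1..p.
Substitute the sample gammas (Toeplitz matrix and right-hand side of size 2):
  Gamma_p = [[9.78, -7.6906], [-7.6906, 9.78]]
  r_p     = [-7.6906, 7.701]
Written out:
  9.78 phi_1 - 7.6906 phi_2 = -7.6906
  -7.6906 phi_1 + 9.78 phi_2 = 7.701
Solve by Cramer's rule:
  det = gamma(0)^2 - gamma(1)^2 = (9.78)^2 - (-7.6906)^2 = 95.6484 - 59.14532836 = 36.50307164
  phi_hat_1 = [gamma(1) gamma(0) - gamma(1) gamma(2)] / det = [(-7.6906)(9.78) - (-7.6906)(7.701)] / 36.50307164 = -15.9887574 / 36.50307164 = -0.438
  phi_hat_2 = [gamma(0) gamma(2) - gamma(1)^2] / det = [(9.78)(7.701) - (-7.6906)^2] / 36.50307164 = 16.17045164 / 36.50307164 = 0.443
So phi_hat = [-0.4380, 0.4430].
Therefore phi_hat_2 = 0.4430.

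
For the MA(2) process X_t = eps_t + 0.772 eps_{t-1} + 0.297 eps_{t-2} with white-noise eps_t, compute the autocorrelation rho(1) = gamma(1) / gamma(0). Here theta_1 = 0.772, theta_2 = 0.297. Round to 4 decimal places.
\rho(1) = 0.5945

For an MA(q) process with theta_0 = 1, the autocovariance is
  gamma(k) = sigma^2 * sum_{i=0..q-k} theta_i * theta_{i+k},
and rho(k) = gamma(k) / gamma(0). Sigma^2 cancels.
  numerator   = (1)*(0.772) + (0.772)*(0.297) = 1.001284.
  denominator = (1)^2 + (0.772)^2 + (0.297)^2 = 1.684193.
  rho(1) = 1.001284 / 1.684193 = 0.5945.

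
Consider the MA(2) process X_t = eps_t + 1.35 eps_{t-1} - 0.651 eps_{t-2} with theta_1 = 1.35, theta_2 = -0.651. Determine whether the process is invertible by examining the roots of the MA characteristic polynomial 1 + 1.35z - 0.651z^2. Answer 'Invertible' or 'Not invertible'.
\text{Not invertible}

The MA(q) characteristic polynomial is P(z) = 1 + 1.35z - 0.651z^2.
Invertibility requires all roots to lie outside the unit circle, i.e. |z| > 1 for every root.
Set 1 + (1.35) z + (-0.651) z^2 = 0, i.e. a z^2 + b z + c = 0 with a = -0.651, b = 1.35, c = 1.
Discriminant D = b^2 - 4ac = (1.35)^2 - 4*(-0.651)*1 = 1.8225 - (-2.604) = 4.4265.
D >= 0, so the roots are real: z = (-b +/- sqrt(D)) / (2a) = (-1.35 +/- 2.103925) / (-1.302).
  z_1 = (-1.35 + 2.103925) / (-1.302) = -0.5791,   |z_1| = 0.5791.
  z_2 = (-1.35 - 2.103925) / (-1.302) = 2.6528,   |z_2| = 2.6528.
Moduli of all roots: 0.5791, 2.6528.
All moduli strictly greater than 1? No.
Verdict: Not invertible.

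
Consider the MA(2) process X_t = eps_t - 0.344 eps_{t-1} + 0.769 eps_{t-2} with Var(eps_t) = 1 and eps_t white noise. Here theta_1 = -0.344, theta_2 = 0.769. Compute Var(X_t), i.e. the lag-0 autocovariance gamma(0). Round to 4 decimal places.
\gamma(0) = 1.7097

For an MA(q) process X_t = eps_t + sum_i theta_i eps_{t-i} with
Var(eps_t) = sigma^2, the variance is
  gamma(0) = sigma^2 * (1 + sum_i theta_i^2).
  sum_i theta_i^2 = (-0.344)^2 + (0.769)^2 = 0.118336 + 0.591361 = 0.709697.
  gamma(0) = 1 * (1 + 0.709697) = 1 * 1.709697 = 1.709697, which rounds to 1.7097.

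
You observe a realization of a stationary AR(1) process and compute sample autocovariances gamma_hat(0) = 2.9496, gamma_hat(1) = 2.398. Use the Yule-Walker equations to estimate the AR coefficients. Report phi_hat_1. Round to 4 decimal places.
\hat\phi_{1} = 0.8130

The Yule-Walker equations for an AR(p) process read, in matrix form,
  Gamma_p phi = r_p,   with   (Gamma_p)_{ij} = gamma(|i - j|),
                       (r_p)_i = gamma(i),   i,j = 1..p.
Substitute the sample gammas (Toeplitz matrix and right-hand side of size 1):
  Gamma_p = [[2.9496]]
  r_p     = [2.398]
With p = 1 this is the single equation gamma(0) phi_1 = gamma(1):
  phi_hat_1 = gamma(1) / gamma(0) = 2.398 / 2.9496 = 0.8130.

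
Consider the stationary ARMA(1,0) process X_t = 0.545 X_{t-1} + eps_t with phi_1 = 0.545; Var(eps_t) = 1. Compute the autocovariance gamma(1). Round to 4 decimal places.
\gamma(1) = 0.7753

Multiply the model equation by X_{t-k} and take expectations. With theta_0 = psi_0 = 1 and psi_j the MA(infinity) weights, this gives
  gamma(k) - sum_i phi_i gamma(k-i) = c_k,
  c_k = sigma^2 * sum_{j=k..q} theta_j psi_{j-k}   (c_k = 0 for k > q),
using gamma(-m) = gamma(m).
Pure AR (q = 0): c_0 = sigma^2 = 1, c_k = 0 for k >= 1.
Equations for k = 0 and k = 1 (AR order 1):
  gamma(0) = phi_1 gamma(1) + c_0
  gamma(1) = phi_1 gamma(0) + c_1
Substituting the second into the first: gamma(0) (1 - phi_1^2) = c_0 + phi_1 c_1, so
  gamma(0) = c_0 / (1 - phi_1^2) = 1 / (1 - (0.545)^2) = 1 / 0.702975 = 1.422526.
  gamma(1) = phi_1 gamma(0) = (0.545)(1.422526) = 0.775277.
Therefore gamma(1) = 0.7753 (to 4 decimal places).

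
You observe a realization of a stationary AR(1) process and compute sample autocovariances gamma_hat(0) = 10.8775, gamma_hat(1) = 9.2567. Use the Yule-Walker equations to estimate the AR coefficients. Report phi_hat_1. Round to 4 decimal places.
\hat\phi_{1} = 0.8510

The Yule-Walker equations for an AR(p) process read, in matrix form,
  Gamma_p phi = r_p,   with   (Gamma_p)_{ij} = gamma(|i - j|),
                       (r_p)_i = gamma(i),   i,j = 1..p.
Substitute the sample gammas (Toeplitz matrix and right-hand side of size 1):
  Gamma_p = [[10.8775]]
  r_p     = [9.2567]
With p = 1 this is the single equation gamma(0) phi_1 = gamma(1):
  phi_hat_1 = gamma(1) / gamma(0) = 9.2567 / 10.8775 = 0.8510.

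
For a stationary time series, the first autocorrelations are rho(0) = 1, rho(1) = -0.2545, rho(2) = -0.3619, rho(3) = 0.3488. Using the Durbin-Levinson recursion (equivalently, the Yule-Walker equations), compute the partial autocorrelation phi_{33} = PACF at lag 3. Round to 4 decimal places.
\phi_{33} = 0.1331

The PACF at lag k is phi_{kk}, the last component of the solution
to the Yule-Walker system G_k phi = r_k where
  (G_k)_{ij} = rho(|i - j|), (r_k)_i = rho(i), i,j = 1..k.
Equivalently, Durbin-Levinson gives phi_{kk} iteratively:
  phi_{11} = rho(1)
  phi_{kk} = [rho(k) - sum_{j=1..k-1} phi_{k-1,j} rho(k-j)]
            / [1 - sum_{j=1..k-1} phi_{k-1,j} rho(j)],
  phi_{k,j} = phi_{k-1,j} - phi_{kk} phi_{k-1,k-j},  j = 1..k-1.
Step k = 1:
  phi_11 = rho(1) = -0.2545.
Step k = 2:
  phi_22 = [rho(2) - phi_11 rho(1)] / [1 - phi_11 rho(1)] = [-0.3619 - (-0.2545)(-0.2545)] / [1 - (-0.2545)(-0.2545)]
         = -0.42667025 / 0.93522975 = -0.45622.
  Update: phi_21 = phi_11 - phi_22 phi_11 = -0.2545 - (-0.45622)(-0.2545) = -0.370608.
Step k = 3:
  phi_33 = [rho(3) - phi_21 rho(2) - phi_22 rho(1)] / [1 - phi_21 rho(1) - phi_22 rho(2)]
    numerator   = 0.3488 - (-0.370608)(-0.3619) - (-0.45622)(-0.2545) = 0.09856908
    denominator = 1 - (-0.370608)(-0.2545) - (-0.45622)(-0.3619) = 0.74057437
  phi_33 = 0.09856908 / 0.74057437 = 0.1331.
Therefore phi_{33} = 0.1331.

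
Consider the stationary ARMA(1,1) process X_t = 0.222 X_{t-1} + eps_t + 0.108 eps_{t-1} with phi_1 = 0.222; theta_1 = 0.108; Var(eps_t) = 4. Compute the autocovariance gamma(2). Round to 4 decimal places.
\gamma(2) = 0.3156

Multiply the model equation by X_{t-k} and take expectations. With theta_0 = psi_0 = 1 and psi_j the MA(infinity) weights, this gives
  gamma(k) - sum_i phi_i gamma(k-i) = c_k,
  c_k = sigma^2 * sum_{j=k..q} theta_j psi_{j-k}   (c_k = 0 for k > q),
using gamma(-m) = gamma(m).
psi-weights needed (psi_j = theta_j + sum_i phi_i psi_{j-i}):
  psi_1 = theta_1 + phi_1 = 0.108 + (0.222) = 0.33
Right-hand sides:
  c_0 = sigma^2 (1 + theta_1 psi_1) = 4 * (1 + (0.108)(0.33)) = 4 * 1.03564 = 4.14256
  c_1 = sigma^2 theta_1 = 4 * (0.108) = 0.432
  c_2 = 0
Equations for k = 0 and k = 1 (AR order 1):
  gamma(0) = phi_1 gamma(1) + c_0
  gamma(1) = phi_1 gamma(0) + c_1
Substituting the second into the first: gamma(0) (1 - phi_1^2) = c_0 + phi_1 c_1, so
  gamma(0) = (c_0 + phi_1 c_1) / (1 - phi_1^2) = (4.14256 + (0.222)(0.432)) / (1 - (0.222)^2) = 4.238464 / 0.950716 = 4.458181.
  gamma(1) = phi_1 gamma(0) + c_1 = (0.222)(4.458181) + (0.432) = 1.421716.
For k = 2 (> q): gamma(2) = phi_1 gamma(1) = (0.222)(1.421716) = 0.315621.
Therefore gamma(2) = 0.3156 (to 4 decimal places).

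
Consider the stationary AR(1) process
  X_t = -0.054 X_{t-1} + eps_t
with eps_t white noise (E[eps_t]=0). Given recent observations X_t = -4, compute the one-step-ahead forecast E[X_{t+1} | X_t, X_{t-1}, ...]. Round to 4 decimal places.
E[X_{t+1} \mid \mathcal F_t] = 0.2160

For an AR(p) model X_t = c + sum_i phi_i X_{t-i} + eps_t, the
one-step-ahead conditional mean is
  E[X_{t+1} | X_t, ...] = c + sum_i phi_i X_{t+1-i}.
Substitute known values:
  E[X_{t+1} | ...] = (-0.054) * (-4)
                   = 0.2160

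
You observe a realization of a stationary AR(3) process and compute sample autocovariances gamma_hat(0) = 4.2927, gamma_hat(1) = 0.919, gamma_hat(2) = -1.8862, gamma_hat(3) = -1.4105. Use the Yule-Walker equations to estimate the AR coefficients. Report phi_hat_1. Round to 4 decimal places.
\hat\phi_{1} = 0.2670

The Yule-Walker equations for an AR(p) process read, in matrix form,
  Gamma_p phi = r_p,   with   (Gamma_p)_{ij} = gamma(|i - j|),
                       (r_p)_i = gamma(i),   i,j = 1..p.
Substitute the sample gammas (Toeplitz matrix and right-hand side of size 3):
  Gamma_p = [[4.2927, 0.919, -1.8862], [0.919, 4.2927, 0.919], [-1.8862, 0.919, 4.2927]]
  r_p     = [0.919, -1.8862, -1.4105]
Written out (R1..R3):
  (R1) 4.2927 phi_1 + 0.919 phi_2 - 1.8862 phi_3 = 0.919
  (R2) 0.919 phi_1 + 4.2927 phi_2 + 0.919 phi_3 = -1.8862
  (R3) -1.8862 phi_1 + 0.919 phi_2 + 4.2927 phi_3 = -1.4105
Gaussian elimination:
  R2 <- R2 - (0.919/4.2927) R1 = R2 - (0.214084) R1:  4.095956 phi_2 + 1.322806 phi_3 = -2.082944
  R3 <- R3 - (-1.8862/4.2927) R1 = R3 - (-0.439397) R1:  1.322806 phi_2 + 3.463909 phi_3 = -1.006694
  R3 <- R3 - (1.322806/4.095956) R2 = R3 - (0.322954) R2:  3.036704 phi_3 = -0.333999
Back-substitution:
  phi_hat_3 = -0.333999 / 3.036704 = -0.109987
  phi_hat_2 = (-2.082944 - (1.322806)(-0.109987)) / 4.095956 = -0.473016
  phi_hat_1 = (0.919 - (0.919)(-0.473016) - (-1.8862)(-0.109987)) / 4.2927 = 0.267022
So phi_hat = [0.2670, -0.4730, -0.1100].
Therefore phi_hat_1 = 0.2670.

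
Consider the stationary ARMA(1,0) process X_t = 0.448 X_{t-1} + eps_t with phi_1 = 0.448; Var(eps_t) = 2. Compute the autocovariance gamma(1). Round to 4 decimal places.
\gamma(1) = 1.1210

Multiply the model equation by X_{t-k} and take expectations. With theta_0 = psi_0 = 1 and psi_j the MA(infinity) weights, this gives
  gamma(k) - sum_i phi_i gamma(k-i) = c_k,
  c_k = sigma^2 * sum_{j=k..q} theta_j psi_{j-k}   (c_k = 0 for k > q),
using gamma(-m) = gamma(m).
Pure AR (q = 0): c_0 = sigma^2 = 2, c_k = 0 for k >= 1.
Equations for k = 0 and k = 1 (AR order 1):
  gamma(0) = phi_1 gamma(1) + c_0
  gamma(1) = phi_1 gamma(0) + c_1
Substituting the second into the first: gamma(0) (1 - phi_1^2) = c_0 + phi_1 c_1, so
  gamma(0) = c_0 / (1 - phi_1^2) = 2 / (1 - (0.448)^2) = 2 / 0.799296 = 2.502202.
  gamma(1) = phi_1 gamma(0) = (0.448)(2.502202) = 1.120986.
Therefore gamma(1) = 1.1210 (to 4 decimal places).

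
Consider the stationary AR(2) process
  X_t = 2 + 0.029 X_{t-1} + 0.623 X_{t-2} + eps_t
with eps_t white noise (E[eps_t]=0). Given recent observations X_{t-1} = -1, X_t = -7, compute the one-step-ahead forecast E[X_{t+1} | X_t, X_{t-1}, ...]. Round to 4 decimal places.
E[X_{t+1} \mid \mathcal F_t] = 1.1740

For an AR(p) model X_t = c + sum_i phi_i X_{t-i} + eps_t, the
one-step-ahead conditional mean is
  E[X_{t+1} | X_t, ...] = c + sum_i phi_i X_{t+1-i}.
Substitute known values:
  E[X_{t+1} | ...] = 2 + (0.029) * (-7) + (0.623) * (-1)
                   = 1.1740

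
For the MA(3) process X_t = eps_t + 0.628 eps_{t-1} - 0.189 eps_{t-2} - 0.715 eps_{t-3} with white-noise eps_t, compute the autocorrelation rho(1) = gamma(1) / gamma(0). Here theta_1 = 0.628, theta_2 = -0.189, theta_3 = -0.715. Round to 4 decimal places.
\rho(1) = 0.3320

For an MA(q) process with theta_0 = 1, the autocovariance is
  gamma(k) = sigma^2 * sum_{i=0..q-k} theta_i * theta_{i+k},
and rho(k) = gamma(k) / gamma(0). Sigma^2 cancels.
  numerator   = (1)*(0.628) + (0.628)*(-0.189) + (-0.189)*(-0.715) = 0.644443.
  denominator = (1)^2 + (0.628)^2 + (-0.189)^2 + (-0.715)^2 = 1.94133.
  rho(1) = 0.644443 / 1.94133 = 0.3320.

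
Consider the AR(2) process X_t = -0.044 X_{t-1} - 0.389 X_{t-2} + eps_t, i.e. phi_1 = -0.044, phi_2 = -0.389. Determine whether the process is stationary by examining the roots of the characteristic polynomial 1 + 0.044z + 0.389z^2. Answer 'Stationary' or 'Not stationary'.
\text{Stationary}

The AR(p) characteristic polynomial is P(z) = 1 + 0.044z + 0.389z^2.
Stationarity requires all roots to lie outside the unit circle, i.e. |z| > 1 for every root.
Set 1 + (0.044) z + (0.389) z^2 = 0, i.e. a z^2 + b z + c = 0 with a = 0.389, b = 0.044, c = 1.
Discriminant D = b^2 - 4ac = (0.044)^2 - 4*(0.389)*1 = 0.001936 - (1.556) = -1.554064.
D < 0, so the roots are the complex-conjugate pair z = (-b +/- i sqrt(-D)) / (2a) = -0.0566 +/- 1.6023i.
For a conjugate pair |z|^2 = z * conj(z) = (product of roots) = c/a = 1/(0.389) = 2.570694, so |z| = sqrt(2.570694) = 1.6033 for both roots.
Moduli of all roots: 1.6033, 1.6033.
All moduli strictly greater than 1? Yes.
Verdict: Stationary.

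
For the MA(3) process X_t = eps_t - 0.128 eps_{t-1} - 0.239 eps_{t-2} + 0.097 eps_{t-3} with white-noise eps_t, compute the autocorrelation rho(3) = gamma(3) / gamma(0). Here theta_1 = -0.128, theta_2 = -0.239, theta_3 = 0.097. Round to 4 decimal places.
\rho(3) = 0.0896

For an MA(q) process with theta_0 = 1, the autocovariance is
  gamma(k) = sigma^2 * sum_{i=0..q-k} theta_i * theta_{i+k},
and rho(k) = gamma(k) / gamma(0). Sigma^2 cancels.
  numerator   = (1)*(0.097) = 0.097.
  denominator = (1)^2 + (-0.128)^2 + (-0.239)^2 + (0.097)^2 = 1.082914.
  rho(3) = 0.097 / 1.082914 = 0.0896.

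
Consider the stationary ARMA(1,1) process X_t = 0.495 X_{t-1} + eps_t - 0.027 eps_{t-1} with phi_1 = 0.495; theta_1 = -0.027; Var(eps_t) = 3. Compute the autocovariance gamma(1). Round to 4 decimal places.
\gamma(1) = 1.8348

Multiply the model equation by X_{t-k} and take expectations. With theta_0 = psi_0 = 1 and psi_j the MA(infinity) weights, this gives
  gamma(k) - sum_i phi_i gamma(k-i) = c_k,
  c_k = sigma^2 * sum_{j=k..q} theta_j psi_{j-k}   (c_k = 0 for k > q),
using gamma(-m) = gamma(m).
psi-weights needed (psi_j = theta_j + sum_i phi_i psi_{j-i}):
  psi_1 = theta_1 + phi_1 = -0.027 + (0.495) = 0.468
Right-hand sides:
  c_0 = sigma^2 (1 + theta_1 psi_1) = 3 * (1 + (-0.027)(0.468)) = 3 * 0.987364 = 2.962092
  c_1 = sigma^2 theta_1 = 3 * (-0.027) = -0.081
  c_2 = 0
Equations for k = 0 and k = 1 (AR order 1):
  gamma(0) = phi_1 gamma(1) + c_0
  gamma(1) = phi_1 gamma(0) + c_1
Substituting the second into the first: gamma(0) (1 - phi_1^2) = c_0 + phi_1 c_1, so
  gamma(0) = (c_0 + phi_1 c_1) / (1 - phi_1^2) = (2.962092 + (0.495)(-0.081)) / (1 - (0.495)^2) = 2.921997 / 0.754975 = 3.870323.
  gamma(1) = phi_1 gamma(0) + c_1 = (0.495)(3.870323) + (-0.081) = 1.83481.
Therefore gamma(1) = 1.8348 (to 4 decimal places).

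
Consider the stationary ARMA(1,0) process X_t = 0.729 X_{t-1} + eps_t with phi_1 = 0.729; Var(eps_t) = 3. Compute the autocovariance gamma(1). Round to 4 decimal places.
\gamma(1) = 4.6675

Multiply the model equation by X_{t-k} and take expectations. With theta_0 = psi_0 = 1 and psi_j the MA(infinity) weights, this gives
  gamma(k) - sum_i phi_i gamma(k-i) = c_k,
  c_k = sigma^2 * sum_{j=k..q} theta_j psi_{j-k}   (c_k = 0 for k > q),
using gamma(-m) = gamma(m).
Pure AR (q = 0): c_0 = sigma^2 = 3, c_k = 0 for k >= 1.
Equations for k = 0 and k = 1 (AR order 1):
  gamma(0) = phi_1 gamma(1) + c_0
  gamma(1) = phi_1 gamma(0) + c_1
Substituting the second into the first: gamma(0) (1 - phi_1^2) = c_0 + phi_1 c_1, so
  gamma(0) = c_0 / (1 - phi_1^2) = 3 / (1 - (0.729)^2) = 3 / 0.468559 = 6.402609.
  gamma(1) = phi_1 gamma(0) = (0.729)(6.402609) = 4.667502.
Therefore gamma(1) = 4.6675 (to 4 decimal places).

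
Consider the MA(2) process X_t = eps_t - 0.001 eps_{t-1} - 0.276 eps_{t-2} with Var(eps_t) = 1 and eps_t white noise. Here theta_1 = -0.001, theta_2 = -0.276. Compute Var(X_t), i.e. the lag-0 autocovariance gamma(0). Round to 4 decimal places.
\gamma(0) = 1.0762

For an MA(q) process X_t = eps_t + sum_i theta_i eps_{t-i} with
Var(eps_t) = sigma^2, the variance is
  gamma(0) = sigma^2 * (1 + sum_i theta_i^2).
  sum_i theta_i^2 = (-0.001)^2 + (-0.276)^2 = 0.000001 + 0.076176 = 0.076177.
  gamma(0) = 1 * (1 + 0.076177) = 1 * 1.076177 = 1.076177, which rounds to 1.0762.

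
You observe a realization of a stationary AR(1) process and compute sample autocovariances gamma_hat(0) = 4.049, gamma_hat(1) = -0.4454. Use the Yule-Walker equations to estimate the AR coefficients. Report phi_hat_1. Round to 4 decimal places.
\hat\phi_{1} = -0.1100

The Yule-Walker equations for an AR(p) process read, in matrix form,
  Gamma_p phi = r_p,   with   (Gamma_p)_{ij} = gamma(|i - j|),
                       (r_p)_i = gamma(i),   i,j = 1..p.
Substitute the sample gammas (Toeplitz matrix and right-hand side of size 1):
  Gamma_p = [[4.049]]
  r_p     = [-0.4454]
With p = 1 this is the single equation gamma(0) phi_1 = gamma(1):
  phi_hat_1 = gamma(1) / gamma(0) = -0.4454 / 4.049 = -0.1100.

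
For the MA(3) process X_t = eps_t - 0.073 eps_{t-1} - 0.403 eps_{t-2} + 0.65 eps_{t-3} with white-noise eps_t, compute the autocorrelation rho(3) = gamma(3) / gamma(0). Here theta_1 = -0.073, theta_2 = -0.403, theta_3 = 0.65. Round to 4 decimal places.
\rho(3) = 0.4087

For an MA(q) process with theta_0 = 1, the autocovariance is
  gamma(k) = sigma^2 * sum_{i=0..q-k} theta_i * theta_{i+k},
and rho(k) = gamma(k) / gamma(0). Sigma^2 cancels.
  numerator   = (1)*(0.65) = 0.65.
  denominator = (1)^2 + (-0.073)^2 + (-0.403)^2 + (0.65)^2 = 1.590238.
  rho(3) = 0.65 / 1.590238 = 0.4087.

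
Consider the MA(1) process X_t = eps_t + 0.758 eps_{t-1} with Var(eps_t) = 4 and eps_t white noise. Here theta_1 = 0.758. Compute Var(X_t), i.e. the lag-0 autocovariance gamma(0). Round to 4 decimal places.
\gamma(0) = 6.2983

For an MA(q) process X_t = eps_t + sum_i theta_i eps_{t-i} with
Var(eps_t) = sigma^2, the variance is
  gamma(0) = sigma^2 * (1 + sum_i theta_i^2).
  sum_i theta_i^2 = (0.758)^2 = 0.574564.
  gamma(0) = 4 * (1 + 0.574564) = 4 * 1.574564 = 6.298256, which rounds to 6.2983.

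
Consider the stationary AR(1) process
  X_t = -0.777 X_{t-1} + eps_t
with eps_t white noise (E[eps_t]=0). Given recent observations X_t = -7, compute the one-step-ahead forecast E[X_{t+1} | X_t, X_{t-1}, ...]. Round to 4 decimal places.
E[X_{t+1} \mid \mathcal F_t] = 5.4390

For an AR(p) model X_t = c + sum_i phi_i X_{t-i} + eps_t, the
one-step-ahead conditional mean is
  E[X_{t+1} | X_t, ...] = c + sum_i phi_i X_{t+1-i}.
Substitute known values:
  E[X_{t+1} | ...] = (-0.777) * (-7)
                   = 5.4390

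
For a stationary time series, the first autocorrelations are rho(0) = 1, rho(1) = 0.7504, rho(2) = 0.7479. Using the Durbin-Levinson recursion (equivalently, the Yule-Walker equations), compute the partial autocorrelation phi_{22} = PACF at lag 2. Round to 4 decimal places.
\phi_{22} = 0.4230

The PACF at lag k is phi_{kk}, the last component of the solution
to the Yule-Walker system G_k phi = r_k where
  (G_k)_{ij} = rho(|i - j|), (r_k)_i = rho(i), i,j = 1..k.
Equivalently, Durbin-Levinson gives phi_{kk} iteratively:
  phi_{11} = rho(1)
  phi_{kk} = [rho(k) - sum_{j=1..k-1} phi_{k-1,j} rho(k-j)]
            / [1 - sum_{j=1..k-1} phi_{k-1,j} rho(j)],
  phi_{k,j} = phi_{k-1,j} - phi_{kk} phi_{k-1,k-j},  j = 1..k-1.
Step k = 1:
  phi_11 = rho(1) = 0.7504.
Step k = 2:
  phi_22 = [rho(2) - phi_11 rho(1)] / [1 - phi_11 rho(1)] = [0.7479 - (0.7504)(0.7504)] / [1 - (0.7504)(0.7504)]
         = 0.18479984 / 0.43689984 = 0.423.
Therefore phi_{22} = 0.4230.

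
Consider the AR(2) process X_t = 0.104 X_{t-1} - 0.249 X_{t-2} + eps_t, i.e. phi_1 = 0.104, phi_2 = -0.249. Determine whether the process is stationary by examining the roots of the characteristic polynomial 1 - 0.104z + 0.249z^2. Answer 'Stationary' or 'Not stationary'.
\text{Stationary}

The AR(p) characteristic polynomial is P(z) = 1 - 0.104z + 0.249z^2.
Stationarity requires all roots to lie outside the unit circle, i.e. |z| > 1 for every root.
Set 1 + (-0.104) z + (0.249) z^2 = 0, i.e. a z^2 + b z + c = 0 with a = 0.249, b = -0.104, c = 1.
Discriminant D = b^2 - 4ac = (-0.104)^2 - 4*(0.249)*1 = 0.010816 - (0.996) = -0.985184.
D < 0, so the roots are the complex-conjugate pair z = (-b +/- i sqrt(-D)) / (2a) = 0.2088 +/- 1.9931i.
For a conjugate pair |z|^2 = z * conj(z) = (product of roots) = c/a = 1/(0.249) = 4.016064, so |z| = sqrt(4.016064) = 2.004 for both roots.
Moduli of all roots: 2.0040, 2.0040.
All moduli strictly greater than 1? Yes.
Verdict: Stationary.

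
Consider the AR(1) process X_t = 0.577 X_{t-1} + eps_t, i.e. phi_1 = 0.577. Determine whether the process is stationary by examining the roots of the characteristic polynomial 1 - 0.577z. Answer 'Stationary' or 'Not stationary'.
\text{Stationary}

The AR(p) characteristic polynomial is P(z) = 1 - 0.577z.
Stationarity requires all roots to lie outside the unit circle, i.e. |z| > 1 for every root.
This is linear in z: 1 + (-0.577) z = 0  =>  z = -1/(-0.577) = 1.733102,  |z| = 1.733102.
Moduli of all roots: 1.7331.
All moduli strictly greater than 1? Yes.
Verdict: Stationary.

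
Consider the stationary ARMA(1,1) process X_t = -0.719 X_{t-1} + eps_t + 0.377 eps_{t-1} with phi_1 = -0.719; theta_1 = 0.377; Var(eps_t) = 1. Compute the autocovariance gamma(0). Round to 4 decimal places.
\gamma(0) = 1.2421

Multiply the model equation by X_{t-k} and take expectations. With theta_0 = psi_0 = 1 and psi_j the MA(infinity) weights, this gives
  gamma(k) - sum_i phi_i gamma(k-i) = c_k,
  c_k = sigma^2 * sum_{j=k..q} theta_j psi_{j-k}   (c_k = 0 for k > q),
using gamma(-m) = gamma(m).
psi-weights needed (psi_j = theta_j + sum_i phi_i psi_{j-i}):
  psi_1 = theta_1 + phi_1 = 0.377 + (-0.719) = -0.342
Right-hand sides:
  c_0 = sigma^2 (1 + theta_1 psi_1) = 1 * (1 + (0.377)(-0.342)) = 1 * 0.871066 = 0.871066
  c_1 = sigma^2 theta_1 = 1 * (0.377) = 0.377
  c_2 = 0
Equations for k = 0 and k = 1 (AR order 1):
  gamma(0) = phi_1 gamma(1) + c_0
  gamma(1) = phi_1 gamma(0) + c_1
Substituting the second into the first: gamma(0) (1 - phi_1^2) = c_0 + phi_1 c_1, so
  gamma(0) = (c_0 + phi_1 c_1) / (1 - phi_1^2) = (0.871066 + (-0.719)(0.377)) / (1 - (-0.719)^2) = 0.600003 / 0.483039 = 1.242142.
Therefore gamma(0) = 1.2421 (to 4 decimal places).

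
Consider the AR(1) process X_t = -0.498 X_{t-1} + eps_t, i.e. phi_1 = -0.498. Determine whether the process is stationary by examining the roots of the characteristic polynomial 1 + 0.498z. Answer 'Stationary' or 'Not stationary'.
\text{Stationary}

The AR(p) characteristic polynomial is P(z) = 1 + 0.498z.
Stationarity requires all roots to lie outside the unit circle, i.e. |z| > 1 for every root.
This is linear in z: 1 + (0.498) z = 0  =>  z = -1/(0.498) = -2.008032,  |z| = 2.008032.
Moduli of all roots: 2.0080.
All moduli strictly greater than 1? Yes.
Verdict: Stationary.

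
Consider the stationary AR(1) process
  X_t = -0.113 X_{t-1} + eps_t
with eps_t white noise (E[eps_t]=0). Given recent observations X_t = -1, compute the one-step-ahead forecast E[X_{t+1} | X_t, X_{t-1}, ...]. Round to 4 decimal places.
E[X_{t+1} \mid \mathcal F_t] = 0.1130

For an AR(p) model X_t = c + sum_i phi_i X_{t-i} + eps_t, the
one-step-ahead conditional mean is
  E[X_{t+1} | X_t, ...] = c + sum_i phi_i X_{t+1-i}.
Substitute known values:
  E[X_{t+1} | ...] = (-0.113) * (-1)
                   = 0.1130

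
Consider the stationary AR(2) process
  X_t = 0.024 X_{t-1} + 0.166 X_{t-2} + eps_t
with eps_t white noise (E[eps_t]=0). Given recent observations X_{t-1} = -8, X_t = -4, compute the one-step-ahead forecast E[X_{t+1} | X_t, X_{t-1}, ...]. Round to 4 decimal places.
E[X_{t+1} \mid \mathcal F_t] = -1.4240

For an AR(p) model X_t = c + sum_i phi_i X_{t-i} + eps_t, the
one-step-ahead conditional mean is
  E[X_{t+1} | X_t, ...] = c + sum_i phi_i X_{t+1-i}.
Substitute known values:
  E[X_{t+1} | ...] = (0.024) * (-4) + (0.166) * (-8)
                   = -1.4240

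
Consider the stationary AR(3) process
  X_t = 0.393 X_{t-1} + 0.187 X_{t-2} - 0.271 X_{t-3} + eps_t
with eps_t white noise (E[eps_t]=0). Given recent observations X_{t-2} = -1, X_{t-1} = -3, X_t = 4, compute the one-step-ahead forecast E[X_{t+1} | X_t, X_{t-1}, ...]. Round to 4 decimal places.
E[X_{t+1} \mid \mathcal F_t] = 1.2820

For an AR(p) model X_t = c + sum_i phi_i X_{t-i} + eps_t, the
one-step-ahead conditional mean is
  E[X_{t+1} | X_t, ...] = c + sum_i phi_i X_{t+1-i}.
Substitute known values:
  E[X_{t+1} | ...] = (0.393) * (4) + (0.187) * (-3) + (-0.271) * (-1)
                   = 1.2820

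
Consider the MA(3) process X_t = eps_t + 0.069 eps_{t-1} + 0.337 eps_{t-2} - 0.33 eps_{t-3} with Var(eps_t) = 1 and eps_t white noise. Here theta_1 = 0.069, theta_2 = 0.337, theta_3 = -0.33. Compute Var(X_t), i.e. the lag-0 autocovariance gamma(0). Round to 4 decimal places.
\gamma(0) = 1.2272

For an MA(q) process X_t = eps_t + sum_i theta_i eps_{t-i} with
Var(eps_t) = sigma^2, the variance is
  gamma(0) = sigma^2 * (1 + sum_i theta_i^2).
  sum_i theta_i^2 = (0.069)^2 + (0.337)^2 + (-0.33)^2 = 0.004761 + 0.113569 + 0.1089 = 0.22723.
  gamma(0) = 1 * (1 + 0.22723) = 1 * 1.22723 = 1.22723, which rounds to 1.2272.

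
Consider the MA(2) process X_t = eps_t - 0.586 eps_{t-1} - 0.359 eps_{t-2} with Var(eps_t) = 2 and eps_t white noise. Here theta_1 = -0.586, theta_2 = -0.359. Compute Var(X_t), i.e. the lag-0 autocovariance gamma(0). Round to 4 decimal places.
\gamma(0) = 2.9446

For an MA(q) process X_t = eps_t + sum_i theta_i eps_{t-i} with
Var(eps_t) = sigma^2, the variance is
  gamma(0) = sigma^2 * (1 + sum_i theta_i^2).
  sum_i theta_i^2 = (-0.586)^2 + (-0.359)^2 = 0.343396 + 0.128881 = 0.472277.
  gamma(0) = 2 * (1 + 0.472277) = 2 * 1.472277 = 2.944554, which rounds to 2.9446.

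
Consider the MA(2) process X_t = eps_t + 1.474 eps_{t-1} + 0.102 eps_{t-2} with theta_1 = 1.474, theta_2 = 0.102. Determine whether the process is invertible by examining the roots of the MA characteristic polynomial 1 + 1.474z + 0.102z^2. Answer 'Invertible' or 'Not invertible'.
\text{Not invertible}

The MA(q) characteristic polynomial is P(z) = 1 + 1.474z + 0.102z^2.
Invertibility requires all roots to lie outside the unit circle, i.e. |z| > 1 for every root.
Set 1 + (1.474) z + (0.102) z^2 = 0, i.e. a z^2 + b z + c = 0 with a = 0.102, b = 1.474, c = 1.
Discriminant D = b^2 - 4ac = (1.474)^2 - 4*(0.102)*1 = 2.172676 - (0.408) = 1.764676.
D >= 0, so the roots are real: z = (-b +/- sqrt(D)) / (2a) = (-1.474 +/- 1.328411) / (0.204).
  z_1 = (-1.474 + 1.328411) / (0.204) = -0.7137,   |z_1| = 0.7137.
  z_2 = (-1.474 - 1.328411) / (0.204) = -13.7373,   |z_2| = 13.7373.
Moduli of all roots: 0.7137, 13.7373.
All moduli strictly greater than 1? No.
Verdict: Not invertible.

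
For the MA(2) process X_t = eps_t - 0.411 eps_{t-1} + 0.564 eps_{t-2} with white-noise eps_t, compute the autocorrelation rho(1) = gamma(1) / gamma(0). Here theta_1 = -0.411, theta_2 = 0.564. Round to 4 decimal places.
\rho(1) = -0.4323

For an MA(q) process with theta_0 = 1, the autocovariance is
  gamma(k) = sigma^2 * sum_{i=0..q-k} theta_i * theta_{i+k},
and rho(k) = gamma(k) / gamma(0). Sigma^2 cancels.
  numerator   = (1)*(-0.411) + (-0.411)*(0.564) = -0.642804.
  denominator = (1)^2 + (-0.411)^2 + (0.564)^2 = 1.487017.
  rho(1) = -0.642804 / 1.487017 = -0.4323.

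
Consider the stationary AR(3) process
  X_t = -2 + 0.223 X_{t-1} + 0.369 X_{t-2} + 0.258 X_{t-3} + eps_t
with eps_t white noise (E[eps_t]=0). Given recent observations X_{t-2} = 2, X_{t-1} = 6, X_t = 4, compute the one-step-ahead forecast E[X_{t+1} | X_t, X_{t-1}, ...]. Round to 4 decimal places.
E[X_{t+1} \mid \mathcal F_t] = 1.6220

For an AR(p) model X_t = c + sum_i phi_i X_{t-i} + eps_t, the
one-step-ahead conditional mean is
  E[X_{t+1} | X_t, ...] = c + sum_i phi_i X_{t+1-i}.
Substitute known values:
  E[X_{t+1} | ...] = -2 + (0.223) * (4) + (0.369) * (6) + (0.258) * (2)
                   = 1.6220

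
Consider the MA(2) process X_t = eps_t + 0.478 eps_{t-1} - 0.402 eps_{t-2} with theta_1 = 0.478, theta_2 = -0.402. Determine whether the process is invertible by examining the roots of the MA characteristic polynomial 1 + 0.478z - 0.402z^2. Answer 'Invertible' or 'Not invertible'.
\text{Invertible}

The MA(q) characteristic polynomial is P(z) = 1 + 0.478z - 0.402z^2.
Invertibility requires all roots to lie outside the unit circle, i.e. |z| > 1 for every root.
Set 1 + (0.478) z + (-0.402) z^2 = 0, i.e. a z^2 + b z + c = 0 with a = -0.402, b = 0.478, c = 1.
Discriminant D = b^2 - 4ac = (0.478)^2 - 4*(-0.402)*1 = 0.228484 - (-1.608) = 1.836484.
D >= 0, so the roots are real: z = (-b +/- sqrt(D)) / (2a) = (-0.478 +/- 1.355169) / (-0.804).
  z_1 = (-0.478 + 1.355169) / (-0.804) = -1.091,   |z_1| = 1.091.
  z_2 = (-0.478 - 1.355169) / (-0.804) = 2.2801,   |z_2| = 2.2801.
Moduli of all roots: 1.0910, 2.2801.
All moduli strictly greater than 1? Yes.
Verdict: Invertible.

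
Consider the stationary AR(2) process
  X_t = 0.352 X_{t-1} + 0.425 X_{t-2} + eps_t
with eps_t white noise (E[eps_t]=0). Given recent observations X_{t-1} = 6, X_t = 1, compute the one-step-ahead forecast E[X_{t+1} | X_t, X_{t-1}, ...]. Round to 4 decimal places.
E[X_{t+1} \mid \mathcal F_t] = 2.9020

For an AR(p) model X_t = c + sum_i phi_i X_{t-i} + eps_t, the
one-step-ahead conditional mean is
  E[X_{t+1} | X_t, ...] = c + sum_i phi_i X_{t+1-i}.
Substitute known values:
  E[X_{t+1} | ...] = (0.352) * (1) + (0.425) * (6)
                   = 2.9020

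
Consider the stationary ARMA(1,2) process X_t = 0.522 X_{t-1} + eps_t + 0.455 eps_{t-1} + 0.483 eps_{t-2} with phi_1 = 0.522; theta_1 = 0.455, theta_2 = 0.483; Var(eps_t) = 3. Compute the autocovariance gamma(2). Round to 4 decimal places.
\gamma(2) = 5.6062

Multiply the model equation by X_{t-k} and take expectations. With theta_0 = psi_0 = 1 and psi_j the MA(infinity) weights, this gives
  gamma(k) - sum_i phi_i gamma(k-i) = c_k,
  c_k = sigma^2 * sum_{j=k..q} theta_j psi_{j-k}   (c_k = 0 for k > q),
using gamma(-m) = gamma(m).
psi-weights needed (psi_j = theta_j + sum_i phi_i psi_{j-i}):
  psi_1 = theta_1 + phi_1 = 0.455 + (0.522) = 0.977
  psi_2 = theta_2 + phi_1 psi_1 = 0.483 + (0.522)(0.977) = 0.992994
Right-hand sides:
  c_0 = sigma^2 (1 + theta_1 psi_1 + theta_2 psi_2) = 3 * (1 + (0.455)(0.977) + (0.483)(0.992994)) = 3 * 1.924151 = 5.772453
  c_1 = sigma^2 (theta_1 + theta_2 psi_1) = 3 * (0.455 + (0.483)(0.977)) = 2.780673
  c_2 = sigma^2 theta_2 = 3 * (0.483) = 1.449
Equations for k = 0 and k = 1 (AR order 1):
  gamma(0) = phi_1 gamma(1) + c_0
  gamma(1) = phi_1 gamma(0) + c_1
Substituting the second into the first: gamma(0) (1 - phi_1^2) = c_0 + phi_1 c_1, so
  gamma(0) = (c_0 + phi_1 c_1) / (1 - phi_1^2) = (5.772453 + (0.522)(2.780673)) / (1 - (0.522)^2) = 7.223965 / 0.727516 = 9.92963.
  gamma(1) = phi_1 gamma(0) + c_1 = (0.522)(9.92963) + (2.780673) = 7.96394.
For k = 2: gamma(2) = phi_1 gamma(1) + c_2
  = (0.522)(7.96394) + (1.449) = 5.606177.
Therefore gamma(2) = 5.6062 (to 4 decimal places).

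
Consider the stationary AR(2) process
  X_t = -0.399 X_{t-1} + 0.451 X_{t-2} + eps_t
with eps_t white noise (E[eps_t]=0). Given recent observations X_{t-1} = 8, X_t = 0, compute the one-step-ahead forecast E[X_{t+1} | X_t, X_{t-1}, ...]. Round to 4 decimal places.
E[X_{t+1} \mid \mathcal F_t] = 3.6080

For an AR(p) model X_t = c + sum_i phi_i X_{t-i} + eps_t, the
one-step-ahead conditional mean is
  E[X_{t+1} | X_t, ...] = c + sum_i phi_i X_{t+1-i}.
Substitute known values:
  E[X_{t+1} | ...] = (-0.399) * (0) + (0.451) * (8)
                   = 3.6080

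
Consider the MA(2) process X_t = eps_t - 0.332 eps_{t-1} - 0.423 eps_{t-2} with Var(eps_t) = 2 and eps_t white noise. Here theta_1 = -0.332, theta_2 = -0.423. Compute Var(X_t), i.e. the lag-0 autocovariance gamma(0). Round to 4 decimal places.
\gamma(0) = 2.5783

For an MA(q) process X_t = eps_t + sum_i theta_i eps_{t-i} with
Var(eps_t) = sigma^2, the variance is
  gamma(0) = sigma^2 * (1 + sum_i theta_i^2).
  sum_i theta_i^2 = (-0.332)^2 + (-0.423)^2 = 0.110224 + 0.178929 = 0.289153.
  gamma(0) = 2 * (1 + 0.289153) = 2 * 1.289153 = 2.578306, which rounds to 2.5783.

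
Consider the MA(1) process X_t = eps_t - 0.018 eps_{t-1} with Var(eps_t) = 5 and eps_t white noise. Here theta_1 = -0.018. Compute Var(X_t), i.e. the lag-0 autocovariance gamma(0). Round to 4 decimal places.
\gamma(0) = 5.0016

For an MA(q) process X_t = eps_t + sum_i theta_i eps_{t-i} with
Var(eps_t) = sigma^2, the variance is
  gamma(0) = sigma^2 * (1 + sum_i theta_i^2).
  sum_i theta_i^2 = (-0.018)^2 = 0.000324.
  gamma(0) = 5 * (1 + 0.000324) = 5 * 1.000324 = 5.00162, which rounds to 5.0016.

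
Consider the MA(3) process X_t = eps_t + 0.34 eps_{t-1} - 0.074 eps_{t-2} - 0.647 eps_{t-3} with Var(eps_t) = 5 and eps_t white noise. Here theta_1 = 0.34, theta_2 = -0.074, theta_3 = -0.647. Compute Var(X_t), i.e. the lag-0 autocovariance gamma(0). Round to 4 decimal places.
\gamma(0) = 7.6984

For an MA(q) process X_t = eps_t + sum_i theta_i eps_{t-i} with
Var(eps_t) = sigma^2, the variance is
  gamma(0) = sigma^2 * (1 + sum_i theta_i^2).
  sum_i theta_i^2 = (0.34)^2 + (-0.074)^2 + (-0.647)^2 = 0.1156 + 0.005476 + 0.418609 = 0.539685.
  gamma(0) = 5 * (1 + 0.539685) = 5 * 1.539685 = 7.698425, which rounds to 7.6984.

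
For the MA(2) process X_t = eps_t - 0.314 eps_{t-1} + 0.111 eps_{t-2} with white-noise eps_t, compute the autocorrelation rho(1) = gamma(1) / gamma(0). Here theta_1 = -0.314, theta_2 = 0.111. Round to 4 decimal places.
\rho(1) = -0.3140

For an MA(q) process with theta_0 = 1, the autocovariance is
  gamma(k) = sigma^2 * sum_{i=0..q-k} theta_i * theta_{i+k},
and rho(k) = gamma(k) / gamma(0). Sigma^2 cancels.
  numerator   = (1)*(-0.314) + (-0.314)*(0.111) = -0.348854.
  denominator = (1)^2 + (-0.314)^2 + (0.111)^2 = 1.110917.
  rho(1) = -0.348854 / 1.110917 = -0.3140.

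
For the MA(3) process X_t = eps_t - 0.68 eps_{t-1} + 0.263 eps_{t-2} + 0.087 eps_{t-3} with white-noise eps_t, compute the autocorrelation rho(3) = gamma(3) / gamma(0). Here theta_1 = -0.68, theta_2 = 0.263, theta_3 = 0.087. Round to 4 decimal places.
\rho(3) = 0.0565

For an MA(q) process with theta_0 = 1, the autocovariance is
  gamma(k) = sigma^2 * sum_{i=0..q-k} theta_i * theta_{i+k},
and rho(k) = gamma(k) / gamma(0). Sigma^2 cancels.
  numerator   = (1)*(0.087) = 0.087.
  denominator = (1)^2 + (-0.68)^2 + (0.263)^2 + (0.087)^2 = 1.539138.
  rho(3) = 0.087 / 1.539138 = 0.0565.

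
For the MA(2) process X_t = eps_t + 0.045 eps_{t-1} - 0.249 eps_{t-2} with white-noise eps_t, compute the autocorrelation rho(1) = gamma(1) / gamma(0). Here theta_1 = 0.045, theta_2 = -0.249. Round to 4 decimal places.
\rho(1) = 0.0318

For an MA(q) process with theta_0 = 1, the autocovariance is
  gamma(k) = sigma^2 * sum_{i=0..q-k} theta_i * theta_{i+k},
and rho(k) = gamma(k) / gamma(0). Sigma^2 cancels.
  numerator   = (1)*(0.045) + (0.045)*(-0.249) = 0.033795.
  denominator = (1)^2 + (0.045)^2 + (-0.249)^2 = 1.064026.
  rho(1) = 0.033795 / 1.064026 = 0.0318.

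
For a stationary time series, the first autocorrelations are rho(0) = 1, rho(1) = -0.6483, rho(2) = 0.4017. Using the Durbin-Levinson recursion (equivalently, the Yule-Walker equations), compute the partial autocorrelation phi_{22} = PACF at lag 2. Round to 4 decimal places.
\phi_{22} = -0.0321

The PACF at lag k is phi_{kk}, the last component of the solution
to the Yule-Walker system G_k phi = r_k where
  (G_k)_{ij} = rho(|i - j|), (r_k)_i = rho(i), i,j = 1..k.
Equivalently, Durbin-Levinson gives phi_{kk} iteratively:
  phi_{11} = rho(1)
  phi_{kk} = [rho(k) - sum_{j=1..k-1} phi_{k-1,j} rho(k-j)]
            / [1 - sum_{j=1..k-1} phi_{k-1,j} rho(j)],
  phi_{k,j} = phi_{k-1,j} - phi_{kk} phi_{k-1,k-j},  j = 1..k-1.
Step k = 1:
  phi_11 = rho(1) = -0.6483.
Step k = 2:
  phi_22 = [rho(2) - phi_11 rho(1)] / [1 - phi_11 rho(1)] = [0.4017 - (-0.6483)(-0.6483)] / [1 - (-0.6483)(-0.6483)]
         = -0.01859289 / 0.57970711 = -0.0321.
Therefore phi_{22} = -0.0321.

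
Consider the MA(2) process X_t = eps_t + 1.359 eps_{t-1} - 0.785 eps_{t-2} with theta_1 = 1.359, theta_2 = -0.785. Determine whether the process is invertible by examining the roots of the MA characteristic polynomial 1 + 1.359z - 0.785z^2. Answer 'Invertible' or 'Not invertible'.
\text{Not invertible}

The MA(q) characteristic polynomial is P(z) = 1 + 1.359z - 0.785z^2.
Invertibility requires all roots to lie outside the unit circle, i.e. |z| > 1 for every root.
Set 1 + (1.359) z + (-0.785) z^2 = 0, i.e. a z^2 + b z + c = 0 with a = -0.785, b = 1.359, c = 1.
Discriminant D = b^2 - 4ac = (1.359)^2 - 4*(-0.785)*1 = 1.846881 - (-3.14) = 4.986881.
D >= 0, so the roots are real: z = (-b +/- sqrt(D)) / (2a) = (-1.359 +/- 2.233133) / (-1.57).
  z_1 = (-1.359 + 2.233133) / (-1.57) = -0.5568,   |z_1| = 0.5568.
  z_2 = (-1.359 - 2.233133) / (-1.57) = 2.288,   |z_2| = 2.288.
Moduli of all roots: 0.5568, 2.2880.
All moduli strictly greater than 1? No.
Verdict: Not invertible.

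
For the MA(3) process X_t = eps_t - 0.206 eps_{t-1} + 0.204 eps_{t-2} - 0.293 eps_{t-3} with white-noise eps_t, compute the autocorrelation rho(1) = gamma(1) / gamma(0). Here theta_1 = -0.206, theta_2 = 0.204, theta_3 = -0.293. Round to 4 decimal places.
\rho(1) = -0.2631

For an MA(q) process with theta_0 = 1, the autocovariance is
  gamma(k) = sigma^2 * sum_{i=0..q-k} theta_i * theta_{i+k},
and rho(k) = gamma(k) / gamma(0). Sigma^2 cancels.
  numerator   = (1)*(-0.206) + (-0.206)*(0.204) + (0.204)*(-0.293) = -0.307796.
  denominator = (1)^2 + (-0.206)^2 + (0.204)^2 + (-0.293)^2 = 1.169901.
  rho(1) = -0.307796 / 1.169901 = -0.2631.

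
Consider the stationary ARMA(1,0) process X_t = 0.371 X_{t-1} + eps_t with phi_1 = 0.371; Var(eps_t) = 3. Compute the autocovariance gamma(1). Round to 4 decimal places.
\gamma(1) = 1.2906

Multiply the model equation by X_{t-k} and take expectations. With theta_0 = psi_0 = 1 and psi_j the MA(infinity) weights, this gives
  gamma(k) - sum_i phi_i gamma(k-i) = c_k,
  c_k = sigma^2 * sum_{j=k..q} theta_j psi_{j-k}   (c_k = 0 for k > q),
using gamma(-m) = gamma(m).
Pure AR (q = 0): c_0 = sigma^2 = 3, c_k = 0 for k >= 1.
Equations for k = 0 and k = 1 (AR order 1):
  gamma(0) = phi_1 gamma(1) + c_0
  gamma(1) = phi_1 gamma(0) + c_1
Substituting the second into the first: gamma(0) (1 - phi_1^2) = c_0 + phi_1 c_1, so
  gamma(0) = c_0 / (1 - phi_1^2) = 3 / (1 - (0.371)^2) = 3 / 0.862359 = 3.47883.
  gamma(1) = phi_1 gamma(0) = (0.371)(3.47883) = 1.290646.
Therefore gamma(1) = 1.2906 (to 4 decimal places).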